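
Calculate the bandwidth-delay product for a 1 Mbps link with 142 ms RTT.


BDP = bandwidth * RTT
= 1 Mbps * 142 ms
= 1 * 1e6 * 142 / 1000 bits
= 142000 bits
= 17750 bytes
= 17.334 KB
BDP = 142000 bits (17750 bytes)


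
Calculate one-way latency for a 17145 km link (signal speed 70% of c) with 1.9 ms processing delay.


Speed = 0.7 * 3e5 km/s = 210000 km/s
Propagation delay = 17145 / 210000 = 0.0816 s = 81.6429 ms
Processing delay = 1.9 ms
Total one-way latency = 83.5429 ms


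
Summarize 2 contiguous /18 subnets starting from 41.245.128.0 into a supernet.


Original prefix: /18
Number of subnets: 2 = 2^1
New prefix = 18 - 1 = 17
Supernet: 41.245.128.0/17


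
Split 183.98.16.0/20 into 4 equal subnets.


New prefix = 20 + 2 = 22
Each subnet has 1024 addresses
  183.98.16.0/22
  183.98.20.0/22
  183.98.24.0/22
  183.98.28.0/22
Subnets: 183.98.16.0/22, 183.98.20.0/22, 183.98.24.0/22, 183.98.28.0/22


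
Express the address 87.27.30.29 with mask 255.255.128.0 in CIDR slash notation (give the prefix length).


Binary: 11111111.11111111.10000000.00000000
Count leading 1s
Prefix: /17


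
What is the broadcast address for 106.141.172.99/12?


Network: 106.128.0.0/12
Host bits = 20
Set all host bits to 1:
Broadcast: 106.143.255.255


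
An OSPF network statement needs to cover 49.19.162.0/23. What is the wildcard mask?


Subnet mask: 255.255.254.0
Wildcard = 255.255.255.255 - subnet mask
255 - 255 = 0
255 - 255 = 0
255 - 254 = 1
255 - 0 = 255
Wildcard: 0.0.1.255


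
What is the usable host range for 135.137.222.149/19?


Network: 135.137.192.0
Broadcast: 135.137.223.255
First usable = network + 1
Last usable = broadcast - 1
Range: 135.137.192.1 to 135.137.223.254


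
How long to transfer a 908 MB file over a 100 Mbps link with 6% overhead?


Effective throughput = 100 * (1 - 6/100) = 94 Mbps
File size in Mb = 908 * 8 = 7264 Mb
Time = 7264 / 94
Time = 77.2766 seconds


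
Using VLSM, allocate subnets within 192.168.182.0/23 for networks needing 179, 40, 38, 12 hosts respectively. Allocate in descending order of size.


179 hosts -> /24 (254 usable): 192.168.182.0/24
40 hosts -> /26 (62 usable): 192.168.183.0/26
38 hosts -> /26 (62 usable): 192.168.183.64/26
12 hosts -> /28 (14 usable): 192.168.183.128/28
Allocation: 192.168.182.0/24 (179 hosts, 254 usable); 192.168.183.0/26 (40 hosts, 62 usable); 192.168.183.64/26 (38 hosts, 62 usable); 192.168.183.128/28 (12 hosts, 14 usable)


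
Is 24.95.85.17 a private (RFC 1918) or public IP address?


RFC 1918 private ranges:
  10.0.0.0/8 (10.0.0.0 - 10.255.255.255)
  172.16.0.0/12 (172.16.0.0 - 172.31.255.255)
  192.168.0.0/16 (192.168.0.0 - 192.168.255.255)
Public (not in any RFC 1918 range)


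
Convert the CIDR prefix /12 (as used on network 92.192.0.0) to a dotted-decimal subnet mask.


/12 means 12 network bits, 20 host bits
Binary: 11111111111100000000000000000000
Mask: 255.240.0.0


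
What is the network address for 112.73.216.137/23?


IP:   01110000.01001001.11011000.10001001
Mask: 11111111.11111111.11111110.00000000
AND operation:
Net:  01110000.01001001.11011000.00000000
Network: 112.73.216.0/23


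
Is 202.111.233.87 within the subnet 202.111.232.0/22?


Subnet network: 202.111.232.0
Test IP AND mask: 202.111.232.0
Yes, 202.111.233.87 is in 202.111.232.0/22


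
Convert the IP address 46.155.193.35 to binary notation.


46 = 00101110
155 = 10011011
193 = 11000001
35 = 00100011
Binary: 00101110.10011011.11000001.00100011


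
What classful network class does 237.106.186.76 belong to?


First octet: 237
Binary: 11101101
1110xxxx -> Class D (224-239)
Class D (multicast), default mask N/A


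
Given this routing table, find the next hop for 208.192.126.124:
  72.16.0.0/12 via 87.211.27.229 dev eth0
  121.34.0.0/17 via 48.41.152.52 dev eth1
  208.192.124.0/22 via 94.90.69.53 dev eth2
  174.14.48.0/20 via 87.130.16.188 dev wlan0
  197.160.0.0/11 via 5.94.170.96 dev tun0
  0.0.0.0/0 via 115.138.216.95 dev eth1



Longest prefix match for 208.192.126.124:
  /12 72.16.0.0: no
  /17 121.34.0.0: no
  /22 208.192.124.0: MATCH
  /20 174.14.48.0: no
  /11 197.160.0.0: no
  /0 0.0.0.0: MATCH
Selected: next-hop 94.90.69.53 via eth2 (matched /22)


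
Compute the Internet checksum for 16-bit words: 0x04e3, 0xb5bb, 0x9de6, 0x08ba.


Sum all words (with carry folding):
+ 0x04e3 = 0x04e3
+ 0xb5bb = 0xba9e
+ 0x9de6 = 0x5885
+ 0x08ba = 0x613f
One's complement: ~0x613f
Checksum = 0x9ec0


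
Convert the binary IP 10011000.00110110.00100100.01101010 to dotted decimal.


10011000 = 152
00110110 = 54
00100100 = 36
01101010 = 106
IP: 152.54.36.106


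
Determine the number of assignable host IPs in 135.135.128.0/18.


Host bits = 32 - 18 = 14
Total addresses = 2^14 = 16384
Usable = total - 2 (network and broadcast)
Usable hosts: 16382


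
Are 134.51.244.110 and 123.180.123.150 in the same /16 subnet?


Mask: 255.255.0.0
134.51.244.110 AND mask = 134.51.0.0
123.180.123.150 AND mask = 123.180.0.0
No, different subnets (134.51.0.0 vs 123.180.0.0)


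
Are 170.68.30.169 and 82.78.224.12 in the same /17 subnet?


Mask: 255.255.128.0
170.68.30.169 AND mask = 170.68.0.0
82.78.224.12 AND mask = 82.78.128.0
No, different subnets (170.68.0.0 vs 82.78.128.0)


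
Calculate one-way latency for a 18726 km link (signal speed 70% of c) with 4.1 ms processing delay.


Speed = 0.7 * 3e5 km/s = 210000 km/s
Propagation delay = 18726 / 210000 = 0.0892 s = 89.1714 ms
Processing delay = 4.1 ms
Total one-way latency = 93.2714 ms


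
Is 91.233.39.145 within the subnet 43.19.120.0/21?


Subnet network: 43.19.120.0
Test IP AND mask: 91.233.32.0
No, 91.233.39.145 is not in 43.19.120.0/21


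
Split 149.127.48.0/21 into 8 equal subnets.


New prefix = 21 + 3 = 24
Each subnet has 256 addresses
  149.127.48.0/24
  149.127.49.0/24
  149.127.50.0/24
  149.127.51.0/24
  149.127.52.0/24
  149.127.53.0/24
  149.127.54.0/24
  149.127.55.0/24
Subnets: 149.127.48.0/24, 149.127.49.0/24, 149.127.50.0/24, 149.127.51.0/24, 149.127.52.0/24, 149.127.53.0/24, 149.127.54.0/24, 149.127.55.0/24


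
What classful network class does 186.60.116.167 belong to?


First octet: 186
Binary: 10111010
10xxxxxx -> Class B (128-191)
Class B, default mask 255.255.0.0 (/16)


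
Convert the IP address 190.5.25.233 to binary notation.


190 = 10111110
5 = 00000101
25 = 00011001
233 = 11101001
Binary: 10111110.00000101.00011001.11101001


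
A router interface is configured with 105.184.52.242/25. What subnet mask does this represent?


/25 means 25 network bits, 7 host bits
Binary: 11111111111111111111111110000000
Mask: 255.255.255.128


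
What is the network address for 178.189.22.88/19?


IP:   10110010.10111101.00010110.01011000
Mask: 11111111.11111111.11100000.00000000
AND operation:
Net:  10110010.10111101.00000000.00000000
Network: 178.189.0.0/19


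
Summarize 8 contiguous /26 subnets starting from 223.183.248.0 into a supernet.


Original prefix: /26
Number of subnets: 8 = 2^3
New prefix = 26 - 3 = 23
Supernet: 223.183.248.0/23


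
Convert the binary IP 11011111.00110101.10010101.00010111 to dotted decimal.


11011111 = 223
00110101 = 53
10010101 = 149
00010111 = 23
IP: 223.53.149.23


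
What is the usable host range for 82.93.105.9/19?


Network: 82.93.96.0
Broadcast: 82.93.127.255
First usable = network + 1
Last usable = broadcast - 1
Range: 82.93.96.1 to 82.93.127.254


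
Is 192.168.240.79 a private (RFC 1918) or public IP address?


RFC 1918 private ranges:
  10.0.0.0/8 (10.0.0.0 - 10.255.255.255)
  172.16.0.0/12 (172.16.0.0 - 172.31.255.255)
  192.168.0.0/16 (192.168.0.0 - 192.168.255.255)
Private (in 192.168.0.0/16)


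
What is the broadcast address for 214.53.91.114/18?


Network: 214.53.64.0/18
Host bits = 14
Set all host bits to 1:
Broadcast: 214.53.127.255


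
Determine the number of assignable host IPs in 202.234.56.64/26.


Host bits = 32 - 26 = 6
Total addresses = 2^6 = 64
Usable = total - 2 (network and broadcast)
Usable hosts: 62


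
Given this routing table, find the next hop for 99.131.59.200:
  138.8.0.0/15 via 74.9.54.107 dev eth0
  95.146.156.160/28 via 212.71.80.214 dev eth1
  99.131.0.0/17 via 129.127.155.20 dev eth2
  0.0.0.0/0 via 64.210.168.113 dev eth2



Longest prefix match for 99.131.59.200:
  /15 138.8.0.0: no
  /28 95.146.156.160: no
  /17 99.131.0.0: MATCH
  /0 0.0.0.0: MATCH
Selected: next-hop 129.127.155.20 via eth2 (matched /17)


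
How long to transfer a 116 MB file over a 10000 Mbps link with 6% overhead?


Effective throughput = 10000 * (1 - 6/100) = 9400 Mbps
File size in Mb = 116 * 8 = 928 Mb
Time = 928 / 9400
Time = 0.0987 seconds


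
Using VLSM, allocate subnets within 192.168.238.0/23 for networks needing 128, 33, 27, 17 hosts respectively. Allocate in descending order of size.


128 hosts -> /24 (254 usable): 192.168.238.0/24
33 hosts -> /26 (62 usable): 192.168.239.0/26
27 hosts -> /27 (30 usable): 192.168.239.64/27
17 hosts -> /27 (30 usable): 192.168.239.96/27
Allocation: 192.168.238.0/24 (128 hosts, 254 usable); 192.168.239.0/26 (33 hosts, 62 usable); 192.168.239.64/27 (27 hosts, 30 usable); 192.168.239.96/27 (17 hosts, 30 usable)


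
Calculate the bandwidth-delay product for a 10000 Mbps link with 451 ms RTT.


BDP = bandwidth * RTT
= 10000 Mbps * 451 ms
= 10000 * 1e6 * 451 / 1000 bits
= 4510000000 bits
= 563750000 bytes
= 550537.1094 KB
BDP = 4510000000 bits (563750000 bytes)


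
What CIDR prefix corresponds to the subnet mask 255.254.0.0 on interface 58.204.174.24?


Binary: 11111111.11111110.00000000.00000000
Count leading 1s
Prefix: /15


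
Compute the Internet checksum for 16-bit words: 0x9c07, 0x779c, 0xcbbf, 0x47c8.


Sum all words (with carry folding):
+ 0x9c07 = 0x9c07
+ 0x779c = 0x13a4
+ 0xcbbf = 0xdf63
+ 0x47c8 = 0x272c
One's complement: ~0x272c
Checksum = 0xd8d3


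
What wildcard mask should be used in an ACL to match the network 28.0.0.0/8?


Subnet mask: 255.0.0.0
Wildcard = 255.255.255.255 - subnet mask
255 - 255 = 0
255 - 0 = 255
255 - 0 = 255
255 - 0 = 255
Wildcard: 0.255.255.255


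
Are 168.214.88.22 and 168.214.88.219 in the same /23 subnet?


Mask: 255.255.254.0
168.214.88.22 AND mask = 168.214.88.0
168.214.88.219 AND mask = 168.214.88.0
Yes, same subnet (168.214.88.0)


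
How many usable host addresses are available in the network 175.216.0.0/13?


Host bits = 32 - 13 = 19
Total addresses = 2^19 = 524288
Usable = total - 2 (network and broadcast)
Usable hosts: 524286


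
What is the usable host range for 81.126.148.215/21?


Network: 81.126.144.0
Broadcast: 81.126.151.255
First usable = network + 1
Last usable = broadcast - 1
Range: 81.126.144.1 to 81.126.151.254


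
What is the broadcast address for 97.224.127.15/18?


Network: 97.224.64.0/18
Host bits = 14
Set all host bits to 1:
Broadcast: 97.224.127.255


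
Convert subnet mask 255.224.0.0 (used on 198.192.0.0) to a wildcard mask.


Subnet mask: 255.224.0.0
Wildcard = 255.255.255.255 - subnet mask
255 - 255 = 0
255 - 224 = 31
255 - 0 = 255
255 - 0 = 255
Wildcard: 0.31.255.255


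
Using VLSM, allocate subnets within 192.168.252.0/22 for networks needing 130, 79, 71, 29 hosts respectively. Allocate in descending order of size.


130 hosts -> /24 (254 usable): 192.168.252.0/24
79 hosts -> /25 (126 usable): 192.168.253.0/25
71 hosts -> /25 (126 usable): 192.168.253.128/25
29 hosts -> /27 (30 usable): 192.168.254.0/27
Allocation: 192.168.252.0/24 (130 hosts, 254 usable); 192.168.253.0/25 (79 hosts, 126 usable); 192.168.253.128/25 (71 hosts, 126 usable); 192.168.254.0/27 (29 hosts, 30 usable)


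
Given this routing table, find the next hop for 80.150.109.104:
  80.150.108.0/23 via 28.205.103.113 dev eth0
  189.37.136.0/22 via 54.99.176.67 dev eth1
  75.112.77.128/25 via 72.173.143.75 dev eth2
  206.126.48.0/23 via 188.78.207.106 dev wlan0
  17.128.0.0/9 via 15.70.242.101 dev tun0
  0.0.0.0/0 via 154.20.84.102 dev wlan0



Longest prefix match for 80.150.109.104:
  /23 80.150.108.0: MATCH
  /22 189.37.136.0: no
  /25 75.112.77.128: no
  /23 206.126.48.0: no
  /9 17.128.0.0: no
  /0 0.0.0.0: MATCH
Selected: next-hop 28.205.103.113 via eth0 (matched /23)


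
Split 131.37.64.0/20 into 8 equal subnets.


New prefix = 20 + 3 = 23
Each subnet has 512 addresses
  131.37.64.0/23
  131.37.66.0/23
  131.37.68.0/23
  131.37.70.0/23
  131.37.72.0/23
  131.37.74.0/23
  131.37.76.0/23
  131.37.78.0/23
Subnets: 131.37.64.0/23, 131.37.66.0/23, 131.37.68.0/23, 131.37.70.0/23, 131.37.72.0/23, 131.37.74.0/23, 131.37.76.0/23, 131.37.78.0/23


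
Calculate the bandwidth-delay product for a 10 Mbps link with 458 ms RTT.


BDP = bandwidth * RTT
= 10 Mbps * 458 ms
= 10 * 1e6 * 458 / 1000 bits
= 4580000 bits
= 572500 bytes
= 559.082 KB
BDP = 4580000 bits (572500 bytes)


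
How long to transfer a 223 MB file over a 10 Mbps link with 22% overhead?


Effective throughput = 10 * (1 - 22/100) = 7.8 Mbps
File size in Mb = 223 * 8 = 1784 Mb
Time = 1784 / 7.8
Time = 228.7179 seconds


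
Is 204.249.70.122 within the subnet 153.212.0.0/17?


Subnet network: 153.212.0.0
Test IP AND mask: 204.249.0.0
No, 204.249.70.122 is not in 153.212.0.0/17


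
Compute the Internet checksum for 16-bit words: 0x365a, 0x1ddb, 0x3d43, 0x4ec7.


Sum all words (with carry folding):
+ 0x365a = 0x365a
+ 0x1ddb = 0x5435
+ 0x3d43 = 0x9178
+ 0x4ec7 = 0xe03f
One's complement: ~0xe03f
Checksum = 0x1fc0


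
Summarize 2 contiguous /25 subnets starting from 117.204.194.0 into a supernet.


Original prefix: /25
Number of subnets: 2 = 2^1
New prefix = 25 - 1 = 24
Supernet: 117.204.194.0/24


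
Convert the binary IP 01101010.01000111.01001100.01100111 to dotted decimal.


01101010 = 106
01000111 = 71
01001100 = 76
01100111 = 103
IP: 106.71.76.103


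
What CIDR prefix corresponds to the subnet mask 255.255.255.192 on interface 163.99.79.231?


Binary: 11111111.11111111.11111111.11000000
Count leading 1s
Prefix: /26


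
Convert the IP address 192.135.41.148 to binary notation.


192 = 11000000
135 = 10000111
41 = 00101001
148 = 10010100
Binary: 11000000.10000111.00101001.10010100


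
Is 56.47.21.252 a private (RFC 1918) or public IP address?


RFC 1918 private ranges:
  10.0.0.0/8 (10.0.0.0 - 10.255.255.255)
  172.16.0.0/12 (172.16.0.0 - 172.31.255.255)
  192.168.0.0/16 (192.168.0.0 - 192.168.255.255)
Public (not in any RFC 1918 range)


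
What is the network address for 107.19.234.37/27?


IP:   01101011.00010011.11101010.00100101
Mask: 11111111.11111111.11111111.11100000
AND operation:
Net:  01101011.00010011.11101010.00100000
Network: 107.19.234.32/27


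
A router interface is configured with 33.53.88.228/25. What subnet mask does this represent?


/25 means 25 network bits, 7 host bits
Binary: 11111111111111111111111110000000
Mask: 255.255.255.128


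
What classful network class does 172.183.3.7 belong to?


First octet: 172
Binary: 10101100
10xxxxxx -> Class B (128-191)
Class B, default mask 255.255.0.0 (/16)


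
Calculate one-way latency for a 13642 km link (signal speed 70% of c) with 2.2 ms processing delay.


Speed = 0.7 * 3e5 km/s = 210000 km/s
Propagation delay = 13642 / 210000 = 0.065 s = 64.9619 ms
Processing delay = 2.2 ms
Total one-way latency = 67.1619 ms


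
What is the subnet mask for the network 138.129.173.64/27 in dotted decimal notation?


/27 means 27 network bits, 5 host bits
Binary: 11111111111111111111111111100000
Mask: 255.255.255.224


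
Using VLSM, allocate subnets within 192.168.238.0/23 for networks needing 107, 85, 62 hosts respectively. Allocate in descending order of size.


107 hosts -> /25 (126 usable): 192.168.238.0/25
85 hosts -> /25 (126 usable): 192.168.238.128/25
62 hosts -> /26 (62 usable): 192.168.239.0/26
Allocation: 192.168.238.0/25 (107 hosts, 126 usable); 192.168.238.128/25 (85 hosts, 126 usable); 192.168.239.0/26 (62 hosts, 62 usable)


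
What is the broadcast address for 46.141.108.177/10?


Network: 46.128.0.0/10
Host bits = 22
Set all host bits to 1:
Broadcast: 46.191.255.255


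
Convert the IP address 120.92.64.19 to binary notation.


120 = 01111000
92 = 01011100
64 = 01000000
19 = 00010011
Binary: 01111000.01011100.01000000.00010011


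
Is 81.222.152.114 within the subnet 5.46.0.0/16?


Subnet network: 5.46.0.0
Test IP AND mask: 81.222.0.0
No, 81.222.152.114 is not in 5.46.0.0/16


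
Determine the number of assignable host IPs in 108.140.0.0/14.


Host bits = 32 - 14 = 18
Total addresses = 2^18 = 262144
Usable = total - 2 (network and broadcast)
Usable hosts: 262142


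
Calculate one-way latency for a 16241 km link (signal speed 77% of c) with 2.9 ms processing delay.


Speed = 0.77 * 3e5 km/s = 231000 km/s
Propagation delay = 16241 / 231000 = 0.0703 s = 70.3074 ms
Processing delay = 2.9 ms
Total one-way latency = 73.2074 ms


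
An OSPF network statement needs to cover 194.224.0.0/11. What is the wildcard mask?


Subnet mask: 255.224.0.0
Wildcard = 255.255.255.255 - subnet mask
255 - 255 = 0
255 - 224 = 31
255 - 0 = 255
255 - 0 = 255
Wildcard: 0.31.255.255


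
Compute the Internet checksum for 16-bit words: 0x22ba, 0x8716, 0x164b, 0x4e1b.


Sum all words (with carry folding):
+ 0x22ba = 0x22ba
+ 0x8716 = 0xa9d0
+ 0x164b = 0xc01b
+ 0x4e1b = 0x0e37
One's complement: ~0x0e37
Checksum = 0xf1c8


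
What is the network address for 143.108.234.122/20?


IP:   10001111.01101100.11101010.01111010
Mask: 11111111.11111111.11110000.00000000
AND operation:
Net:  10001111.01101100.11100000.00000000
Network: 143.108.224.0/20


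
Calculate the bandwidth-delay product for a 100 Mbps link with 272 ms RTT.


BDP = bandwidth * RTT
= 100 Mbps * 272 ms
= 100 * 1e6 * 272 / 1000 bits
= 27200000 bits
= 3400000 bytes
= 3320.3125 KB
BDP = 27200000 bits (3400000 bytes)


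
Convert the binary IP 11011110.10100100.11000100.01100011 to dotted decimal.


11011110 = 222
10100100 = 164
11000100 = 196
01100011 = 99
IP: 222.164.196.99


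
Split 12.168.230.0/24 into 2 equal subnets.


New prefix = 24 + 1 = 25
Each subnet has 128 addresses
  12.168.230.0/25
  12.168.230.128/25
Subnets: 12.168.230.0/25, 12.168.230.128/25


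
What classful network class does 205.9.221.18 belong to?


First octet: 205
Binary: 11001101
110xxxxx -> Class C (192-223)
Class C, default mask 255.255.255.0 (/24)


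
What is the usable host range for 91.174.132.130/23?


Network: 91.174.132.0
Broadcast: 91.174.133.255
First usable = network + 1
Last usable = broadcast - 1
Range: 91.174.132.1 to 91.174.133.254


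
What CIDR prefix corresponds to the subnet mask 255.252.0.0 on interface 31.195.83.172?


Binary: 11111111.11111100.00000000.00000000
Count leading 1s
Prefix: /14


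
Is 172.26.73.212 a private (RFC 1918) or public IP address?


RFC 1918 private ranges:
  10.0.0.0/8 (10.0.0.0 - 10.255.255.255)
  172.16.0.0/12 (172.16.0.0 - 172.31.255.255)
  192.168.0.0/16 (192.168.0.0 - 192.168.255.255)
Private (in 172.16.0.0/12)


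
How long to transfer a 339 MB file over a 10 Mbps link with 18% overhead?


Effective throughput = 10 * (1 - 18/100) = 8.2 Mbps
File size in Mb = 339 * 8 = 2712 Mb
Time = 2712 / 8.2
Time = 330.7317 seconds


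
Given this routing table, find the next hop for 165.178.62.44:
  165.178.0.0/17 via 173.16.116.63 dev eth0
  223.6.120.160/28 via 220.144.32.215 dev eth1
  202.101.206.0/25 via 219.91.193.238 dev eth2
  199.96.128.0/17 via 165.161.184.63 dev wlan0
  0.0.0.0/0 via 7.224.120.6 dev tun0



Longest prefix match for 165.178.62.44:
  /17 165.178.0.0: MATCH
  /28 223.6.120.160: no
  /25 202.101.206.0: no
  /17 199.96.128.0: no
  /0 0.0.0.0: MATCH
Selected: next-hop 173.16.116.63 via eth0 (matched /17)


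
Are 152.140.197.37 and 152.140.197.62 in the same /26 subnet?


Mask: 255.255.255.192
152.140.197.37 AND mask = 152.140.197.0
152.140.197.62 AND mask = 152.140.197.0
Yes, same subnet (152.140.197.0)


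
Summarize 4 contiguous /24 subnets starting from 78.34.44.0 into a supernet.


Original prefix: /24
Number of subnets: 4 = 2^2
New prefix = 24 - 2 = 22
Supernet: 78.34.44.0/22


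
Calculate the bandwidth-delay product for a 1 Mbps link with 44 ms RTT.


BDP = bandwidth * RTT
= 1 Mbps * 44 ms
= 1 * 1e6 * 44 / 1000 bits
= 44000 bits
= 5500 bytes
= 5.3711 KB
BDP = 44000 bits (5500 bytes)


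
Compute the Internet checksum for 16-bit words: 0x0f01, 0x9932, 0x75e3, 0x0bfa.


Sum all words (with carry folding):
+ 0x0f01 = 0x0f01
+ 0x9932 = 0xa833
+ 0x75e3 = 0x1e17
+ 0x0bfa = 0x2a11
One's complement: ~0x2a11
Checksum = 0xd5ee


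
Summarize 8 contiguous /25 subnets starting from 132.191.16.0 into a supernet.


Original prefix: /25
Number of subnets: 8 = 2^3
New prefix = 25 - 3 = 22
Supernet: 132.191.16.0/22


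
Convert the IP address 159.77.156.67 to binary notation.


159 = 10011111
77 = 01001101
156 = 10011100
67 = 01000011
Binary: 10011111.01001101.10011100.01000011


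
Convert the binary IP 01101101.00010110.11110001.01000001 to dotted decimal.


01101101 = 109
00010110 = 22
11110001 = 241
01000001 = 65
IP: 109.22.241.65


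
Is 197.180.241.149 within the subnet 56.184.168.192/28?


Subnet network: 56.184.168.192
Test IP AND mask: 197.180.241.144
No, 197.180.241.149 is not in 56.184.168.192/28


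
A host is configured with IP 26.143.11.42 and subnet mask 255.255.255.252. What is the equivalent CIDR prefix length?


Binary: 11111111.11111111.11111111.11111100
Count leading 1s
Prefix: /30


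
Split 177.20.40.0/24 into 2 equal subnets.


New prefix = 24 + 1 = 25
Each subnet has 128 addresses
  177.20.40.0/25
  177.20.40.128/25
Subnets: 177.20.40.0/25, 177.20.40.128/25


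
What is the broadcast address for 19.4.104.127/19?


Network: 19.4.96.0/19
Host bits = 13
Set all host bits to 1:
Broadcast: 19.4.127.255


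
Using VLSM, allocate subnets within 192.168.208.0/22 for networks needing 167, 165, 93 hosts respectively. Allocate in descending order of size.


167 hosts -> /24 (254 usable): 192.168.208.0/24
165 hosts -> /24 (254 usable): 192.168.209.0/24
93 hosts -> /25 (126 usable): 192.168.210.0/25
Allocation: 192.168.208.0/24 (167 hosts, 254 usable); 192.168.209.0/24 (165 hosts, 254 usable); 192.168.210.0/25 (93 hosts, 126 usable)


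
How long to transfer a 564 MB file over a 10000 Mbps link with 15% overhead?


Effective throughput = 10000 * (1 - 15/100) = 8500 Mbps
File size in Mb = 564 * 8 = 4512 Mb
Time = 4512 / 8500
Time = 0.5308 seconds


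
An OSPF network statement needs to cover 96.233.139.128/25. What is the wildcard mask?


Subnet mask: 255.255.255.128
Wildcard = 255.255.255.255 - subnet mask
255 - 255 = 0
255 - 255 = 0
255 - 255 = 0
255 - 128 = 127
Wildcard: 0.0.0.127


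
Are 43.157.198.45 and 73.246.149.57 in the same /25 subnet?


Mask: 255.255.255.128
43.157.198.45 AND mask = 43.157.198.0
73.246.149.57 AND mask = 73.246.149.0
No, different subnets (43.157.198.0 vs 73.246.149.0)


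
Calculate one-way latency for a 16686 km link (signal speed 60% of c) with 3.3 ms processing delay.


Speed = 0.6 * 3e5 km/s = 180000 km/s
Propagation delay = 16686 / 180000 = 0.0927 s = 92.7 ms
Processing delay = 3.3 ms
Total one-way latency = 96 ms


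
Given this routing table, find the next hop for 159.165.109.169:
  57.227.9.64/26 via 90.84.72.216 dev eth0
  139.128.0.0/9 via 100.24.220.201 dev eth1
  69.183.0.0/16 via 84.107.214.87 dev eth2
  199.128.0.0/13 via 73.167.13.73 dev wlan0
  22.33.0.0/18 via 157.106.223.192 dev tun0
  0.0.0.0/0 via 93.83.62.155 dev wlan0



Longest prefix match for 159.165.109.169:
  /26 57.227.9.64: no
  /9 139.128.0.0: no
  /16 69.183.0.0: no
  /13 199.128.0.0: no
  /18 22.33.0.0: no
  /0 0.0.0.0: MATCH
Selected: next-hop 93.83.62.155 via wlan0 (matched /0)


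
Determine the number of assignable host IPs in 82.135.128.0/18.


Host bits = 32 - 18 = 14
Total addresses = 2^14 = 16384
Usable = total - 2 (network and broadcast)
Usable hosts: 16382


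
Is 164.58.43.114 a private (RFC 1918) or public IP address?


RFC 1918 private ranges:
  10.0.0.0/8 (10.0.0.0 - 10.255.255.255)
  172.16.0.0/12 (172.16.0.0 - 172.31.255.255)
  192.168.0.0/16 (192.168.0.0 - 192.168.255.255)
Public (not in any RFC 1918 range)


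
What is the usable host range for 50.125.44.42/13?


Network: 50.120.0.0
Broadcast: 50.127.255.255
First usable = network + 1
Last usable = broadcast - 1
Range: 50.120.0.1 to 50.127.255.254


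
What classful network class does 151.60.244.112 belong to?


First octet: 151
Binary: 10010111
10xxxxxx -> Class B (128-191)
Class B, default mask 255.255.0.0 (/16)


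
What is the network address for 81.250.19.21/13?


IP:   01010001.11111010.00010011.00010101
Mask: 11111111.11111000.00000000.00000000
AND operation:
Net:  01010001.11111000.00000000.00000000
Network: 81.248.0.0/13


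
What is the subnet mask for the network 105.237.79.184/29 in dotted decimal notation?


/29 means 29 network bits, 3 host bits
Binary: 11111111111111111111111111111000
Mask: 255.255.255.248


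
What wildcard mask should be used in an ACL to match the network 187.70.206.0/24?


Subnet mask: 255.255.255.0
Wildcard = 255.255.255.255 - subnet mask
255 - 255 = 0
255 - 255 = 0
255 - 255 = 0
255 - 0 = 255
Wildcard: 0.0.0.255


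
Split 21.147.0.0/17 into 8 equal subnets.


New prefix = 17 + 3 = 20
Each subnet has 4096 addresses
  21.147.0.0/20
  21.147.16.0/20
  21.147.32.0/20
  21.147.48.0/20
  21.147.64.0/20
  21.147.80.0/20
  21.147.96.0/20
  21.147.112.0/20
Subnets: 21.147.0.0/20, 21.147.16.0/20, 21.147.32.0/20, 21.147.48.0/20, 21.147.64.0/20, 21.147.80.0/20, 21.147.96.0/20, 21.147.112.0/20


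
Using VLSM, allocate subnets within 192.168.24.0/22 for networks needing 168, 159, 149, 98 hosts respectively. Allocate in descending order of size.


168 hosts -> /24 (254 usable): 192.168.24.0/24
159 hosts -> /24 (254 usable): 192.168.25.0/24
149 hosts -> /24 (254 usable): 192.168.26.0/24
98 hosts -> /25 (126 usable): 192.168.27.0/25
Allocation: 192.168.24.0/24 (168 hosts, 254 usable); 192.168.25.0/24 (159 hosts, 254 usable); 192.168.26.0/24 (149 hosts, 254 usable); 192.168.27.0/25 (98 hosts, 126 usable)


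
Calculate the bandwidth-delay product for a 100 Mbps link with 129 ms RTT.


BDP = bandwidth * RTT
= 100 Mbps * 129 ms
= 100 * 1e6 * 129 / 1000 bits
= 12900000 bits
= 1612500 bytes
= 1574.707 KB
BDP = 12900000 bits (1612500 bytes)


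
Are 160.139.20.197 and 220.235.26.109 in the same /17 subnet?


Mask: 255.255.128.0
160.139.20.197 AND mask = 160.139.0.0
220.235.26.109 AND mask = 220.235.0.0
No, different subnets (160.139.0.0 vs 220.235.0.0)


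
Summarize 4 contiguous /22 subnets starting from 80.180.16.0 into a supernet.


Original prefix: /22
Number of subnets: 4 = 2^2
New prefix = 22 - 2 = 20
Supernet: 80.180.16.0/20


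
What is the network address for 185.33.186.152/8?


IP:   10111001.00100001.10111010.10011000
Mask: 11111111.00000000.00000000.00000000
AND operation:
Net:  10111001.00000000.00000000.00000000
Network: 185.0.0.0/8


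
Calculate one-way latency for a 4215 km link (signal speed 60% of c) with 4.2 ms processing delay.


Speed = 0.6 * 3e5 km/s = 180000 km/s
Propagation delay = 4215 / 180000 = 0.0234 s = 23.4167 ms
Processing delay = 4.2 ms
Total one-way latency = 27.6167 ms


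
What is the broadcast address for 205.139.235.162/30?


Network: 205.139.235.160/30
Host bits = 2
Set all host bits to 1:
Broadcast: 205.139.235.163


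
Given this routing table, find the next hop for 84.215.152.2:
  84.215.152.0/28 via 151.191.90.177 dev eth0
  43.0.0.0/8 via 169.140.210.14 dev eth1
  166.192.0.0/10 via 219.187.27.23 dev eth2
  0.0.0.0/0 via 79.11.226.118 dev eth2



Longest prefix match for 84.215.152.2:
  /28 84.215.152.0: MATCH
  /8 43.0.0.0: no
  /10 166.192.0.0: no
  /0 0.0.0.0: MATCH
Selected: next-hop 151.191.90.177 via eth0 (matched /28)


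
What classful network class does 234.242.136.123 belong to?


First octet: 234
Binary: 11101010
1110xxxx -> Class D (224-239)
Class D (multicast), default mask N/A


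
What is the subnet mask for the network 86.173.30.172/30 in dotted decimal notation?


/30 means 30 network bits, 2 host bits
Binary: 11111111111111111111111111111100
Mask: 255.255.255.252


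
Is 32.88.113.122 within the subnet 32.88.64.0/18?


Subnet network: 32.88.64.0
Test IP AND mask: 32.88.64.0
Yes, 32.88.113.122 is in 32.88.64.0/18


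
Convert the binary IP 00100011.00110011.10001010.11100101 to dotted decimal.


00100011 = 35
00110011 = 51
10001010 = 138
11100101 = 229
IP: 35.51.138.229


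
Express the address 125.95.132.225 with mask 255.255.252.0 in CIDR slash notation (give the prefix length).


Binary: 11111111.11111111.11111100.00000000
Count leading 1s
Prefix: /22


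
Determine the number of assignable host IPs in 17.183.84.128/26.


Host bits = 32 - 26 = 6
Total addresses = 2^6 = 64
Usable = total - 2 (network and broadcast)
Usable hosts: 62


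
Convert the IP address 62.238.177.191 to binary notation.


62 = 00111110
238 = 11101110
177 = 10110001
191 = 10111111
Binary: 00111110.11101110.10110001.10111111


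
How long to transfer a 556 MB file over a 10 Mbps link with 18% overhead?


Effective throughput = 10 * (1 - 18/100) = 8.2 Mbps
File size in Mb = 556 * 8 = 4448 Mb
Time = 4448 / 8.2
Time = 542.439 seconds


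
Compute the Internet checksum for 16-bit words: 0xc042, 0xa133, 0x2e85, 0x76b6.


Sum all words (with carry folding):
+ 0xc042 = 0xc042
+ 0xa133 = 0x6176
+ 0x2e85 = 0x8ffb
+ 0x76b6 = 0x06b2
One's complement: ~0x06b2
Checksum = 0xf94d


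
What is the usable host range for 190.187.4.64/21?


Network: 190.187.0.0
Broadcast: 190.187.7.255
First usable = network + 1
Last usable = broadcast - 1
Range: 190.187.0.1 to 190.187.7.254


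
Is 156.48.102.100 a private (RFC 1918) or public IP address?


RFC 1918 private ranges:
  10.0.0.0/8 (10.0.0.0 - 10.255.255.255)
  172.16.0.0/12 (172.16.0.0 - 172.31.255.255)
  192.168.0.0/16 (192.168.0.0 - 192.168.255.255)
Public (not in any RFC 1918 range)


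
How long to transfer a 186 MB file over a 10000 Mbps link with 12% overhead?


Effective throughput = 10000 * (1 - 12/100) = 8800 Mbps
File size in Mb = 186 * 8 = 1488 Mb
Time = 1488 / 8800
Time = 0.1691 seconds


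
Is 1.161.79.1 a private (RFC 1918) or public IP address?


RFC 1918 private ranges:
  10.0.0.0/8 (10.0.0.0 - 10.255.255.255)
  172.16.0.0/12 (172.16.0.0 - 172.31.255.255)
  192.168.0.0/16 (192.168.0.0 - 192.168.255.255)
Public (not in any RFC 1918 range)


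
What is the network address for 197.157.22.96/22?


IP:   11000101.10011101.00010110.01100000
Mask: 11111111.11111111.11111100.00000000
AND operation:
Net:  11000101.10011101.00010100.00000000
Network: 197.157.20.0/22


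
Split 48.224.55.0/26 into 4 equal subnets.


New prefix = 26 + 2 = 28
Each subnet has 16 addresses
  48.224.55.0/28
  48.224.55.16/28
  48.224.55.32/28
  48.224.55.48/28
Subnets: 48.224.55.0/28, 48.224.55.16/28, 48.224.55.32/28, 48.224.55.48/28


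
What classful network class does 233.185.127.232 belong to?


First octet: 233
Binary: 11101001
1110xxxx -> Class D (224-239)
Class D (multicast), default mask N/A


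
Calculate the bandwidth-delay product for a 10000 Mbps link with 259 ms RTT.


BDP = bandwidth * RTT
= 10000 Mbps * 259 ms
= 10000 * 1e6 * 259 / 1000 bits
= 2590000000 bits
= 323750000 bytes
= 316162.1094 KB
BDP = 2590000000 bits (323750000 bytes)


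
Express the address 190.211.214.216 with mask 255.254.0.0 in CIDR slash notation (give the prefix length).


Binary: 11111111.11111110.00000000.00000000
Count leading 1s
Prefix: /15


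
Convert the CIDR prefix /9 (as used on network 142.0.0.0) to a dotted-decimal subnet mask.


/9 means 9 network bits, 23 host bits
Binary: 11111111100000000000000000000000
Mask: 255.128.0.0


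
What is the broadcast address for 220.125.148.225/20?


Network: 220.125.144.0/20
Host bits = 12
Set all host bits to 1:
Broadcast: 220.125.159.255


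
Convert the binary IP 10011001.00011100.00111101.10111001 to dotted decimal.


10011001 = 153
00011100 = 28
00111101 = 61
10111001 = 185
IP: 153.28.61.185


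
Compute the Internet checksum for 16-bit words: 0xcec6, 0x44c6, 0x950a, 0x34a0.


Sum all words (with carry folding):
+ 0xcec6 = 0xcec6
+ 0x44c6 = 0x138d
+ 0x950a = 0xa897
+ 0x34a0 = 0xdd37
One's complement: ~0xdd37
Checksum = 0x22c8


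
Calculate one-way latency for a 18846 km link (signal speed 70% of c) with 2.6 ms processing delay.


Speed = 0.7 * 3e5 km/s = 210000 km/s
Propagation delay = 18846 / 210000 = 0.0897 s = 89.7429 ms
Processing delay = 2.6 ms
Total one-way latency = 92.3429 ms


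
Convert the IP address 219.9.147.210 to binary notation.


219 = 11011011
9 = 00001001
147 = 10010011
210 = 11010010
Binary: 11011011.00001001.10010011.11010010


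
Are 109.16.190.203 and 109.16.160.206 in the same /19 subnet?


Mask: 255.255.224.0
109.16.190.203 AND mask = 109.16.160.0
109.16.160.206 AND mask = 109.16.160.0
Yes, same subnet (109.16.160.0)


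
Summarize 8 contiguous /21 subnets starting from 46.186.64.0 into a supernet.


Original prefix: /21
Number of subnets: 8 = 2^3
New prefix = 21 - 3 = 18
Supernet: 46.186.64.0/18


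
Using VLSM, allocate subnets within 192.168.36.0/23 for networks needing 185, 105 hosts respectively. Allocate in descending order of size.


185 hosts -> /24 (254 usable): 192.168.36.0/24
105 hosts -> /25 (126 usable): 192.168.37.0/25
Allocation: 192.168.36.0/24 (185 hosts, 254 usable); 192.168.37.0/25 (105 hosts, 126 usable)


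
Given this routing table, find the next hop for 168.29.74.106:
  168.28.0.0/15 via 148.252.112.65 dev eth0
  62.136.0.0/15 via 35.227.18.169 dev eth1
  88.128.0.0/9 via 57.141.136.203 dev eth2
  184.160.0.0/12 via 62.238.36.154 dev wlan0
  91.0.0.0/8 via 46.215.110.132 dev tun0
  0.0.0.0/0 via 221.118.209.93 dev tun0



Longest prefix match for 168.29.74.106:
  /15 168.28.0.0: MATCH
  /15 62.136.0.0: no
  /9 88.128.0.0: no
  /12 184.160.0.0: no
  /8 91.0.0.0: no
  /0 0.0.0.0: MATCH
Selected: next-hop 148.252.112.65 via eth0 (matched /15)


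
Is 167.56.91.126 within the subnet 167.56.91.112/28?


Subnet network: 167.56.91.112
Test IP AND mask: 167.56.91.112
Yes, 167.56.91.126 is in 167.56.91.112/28


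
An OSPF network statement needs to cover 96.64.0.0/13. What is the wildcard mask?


Subnet mask: 255.248.0.0
Wildcard = 255.255.255.255 - subnet mask
255 - 255 = 0
255 - 248 = 7
255 - 0 = 255
255 - 0 = 255
Wildcard: 0.7.255.255


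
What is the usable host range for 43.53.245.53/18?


Network: 43.53.192.0
Broadcast: 43.53.255.255
First usable = network + 1
Last usable = broadcast - 1
Range: 43.53.192.1 to 43.53.255.254


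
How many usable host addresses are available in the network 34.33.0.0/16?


Host bits = 32 - 16 = 16
Total addresses = 2^16 = 65536
Usable = total - 2 (network and broadcast)
Usable hosts: 65534


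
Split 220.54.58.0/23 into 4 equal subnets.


New prefix = 23 + 2 = 25
Each subnet has 128 addresses
  220.54.58.0/25
  220.54.58.128/25
  220.54.59.0/25
  220.54.59.128/25
Subnets: 220.54.58.0/25, 220.54.58.128/25, 220.54.59.0/25, 220.54.59.128/25


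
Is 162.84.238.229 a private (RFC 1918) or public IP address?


RFC 1918 private ranges:
  10.0.0.0/8 (10.0.0.0 - 10.255.255.255)
  172.16.0.0/12 (172.16.0.0 - 172.31.255.255)
  192.168.0.0/16 (192.168.0.0 - 192.168.255.255)
Public (not in any RFC 1918 range)


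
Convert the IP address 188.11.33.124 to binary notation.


188 = 10111100
11 = 00001011
33 = 00100001
124 = 01111100
Binary: 10111100.00001011.00100001.01111100


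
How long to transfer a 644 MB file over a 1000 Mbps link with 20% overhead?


Effective throughput = 1000 * (1 - 20/100) = 800 Mbps
File size in Mb = 644 * 8 = 5152 Mb
Time = 5152 / 800
Time = 6.44 seconds


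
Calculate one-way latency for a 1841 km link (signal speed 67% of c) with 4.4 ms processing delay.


Speed = 0.67 * 3e5 km/s = 201000 km/s
Propagation delay = 1841 / 201000 = 0.0092 s = 9.1592 ms
Processing delay = 4.4 ms
Total one-way latency = 13.5592 ms


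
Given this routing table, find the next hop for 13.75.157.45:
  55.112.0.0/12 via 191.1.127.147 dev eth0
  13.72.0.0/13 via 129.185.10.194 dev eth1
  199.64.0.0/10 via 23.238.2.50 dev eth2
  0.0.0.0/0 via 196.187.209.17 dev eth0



Longest prefix match for 13.75.157.45:
  /12 55.112.0.0: no
  /13 13.72.0.0: MATCH
  /10 199.64.0.0: no
  /0 0.0.0.0: MATCH
Selected: next-hop 129.185.10.194 via eth1 (matched /13)


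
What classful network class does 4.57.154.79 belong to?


First octet: 4
Binary: 00000100
0xxxxxxx -> Class A (1-126)
Class A, default mask 255.0.0.0 (/8)


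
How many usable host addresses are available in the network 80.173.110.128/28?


Host bits = 32 - 28 = 4
Total addresses = 2^4 = 16
Usable = total - 2 (network and broadcast)
Usable hosts: 14


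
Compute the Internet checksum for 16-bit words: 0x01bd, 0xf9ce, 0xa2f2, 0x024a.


Sum all words (with carry folding):
+ 0x01bd = 0x01bd
+ 0xf9ce = 0xfb8b
+ 0xa2f2 = 0x9e7e
+ 0x024a = 0xa0c8
One's complement: ~0xa0c8
Checksum = 0x5f37


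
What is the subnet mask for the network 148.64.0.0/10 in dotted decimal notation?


/10 means 10 network bits, 22 host bits
Binary: 11111111110000000000000000000000
Mask: 255.192.0.0


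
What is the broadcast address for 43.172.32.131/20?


Network: 43.172.32.0/20
Host bits = 12
Set all host bits to 1:
Broadcast: 43.172.47.255


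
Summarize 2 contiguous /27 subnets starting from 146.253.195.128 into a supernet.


Original prefix: /27
Number of subnets: 2 = 2^1
New prefix = 27 - 1 = 26
Supernet: 146.253.195.128/26


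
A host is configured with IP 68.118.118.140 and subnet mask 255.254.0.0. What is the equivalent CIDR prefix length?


Binary: 11111111.11111110.00000000.00000000
Count leading 1s
Prefix: /15


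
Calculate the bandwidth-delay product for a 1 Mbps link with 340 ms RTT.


BDP = bandwidth * RTT
= 1 Mbps * 340 ms
= 1 * 1e6 * 340 / 1000 bits
= 340000 bits
= 42500 bytes
= 41.5039 KB
BDP = 340000 bits (42500 bytes)


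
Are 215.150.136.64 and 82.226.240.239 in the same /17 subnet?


Mask: 255.255.128.0
215.150.136.64 AND mask = 215.150.128.0
82.226.240.239 AND mask = 82.226.128.0
No, different subnets (215.150.128.0 vs 82.226.128.0)


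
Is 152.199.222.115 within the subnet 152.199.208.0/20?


Subnet network: 152.199.208.0
Test IP AND mask: 152.199.208.0
Yes, 152.199.222.115 is in 152.199.208.0/20


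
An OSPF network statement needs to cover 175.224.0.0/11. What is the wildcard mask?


Subnet mask: 255.224.0.0
Wildcard = 255.255.255.255 - subnet mask
255 - 255 = 0
255 - 224 = 31
255 - 0 = 255
255 - 0 = 255
Wildcard: 0.31.255.255


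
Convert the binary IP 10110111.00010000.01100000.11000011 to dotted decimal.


10110111 = 183
00010000 = 16
01100000 = 96
11000011 = 195
IP: 183.16.96.195


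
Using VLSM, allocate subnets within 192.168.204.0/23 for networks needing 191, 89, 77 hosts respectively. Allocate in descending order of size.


191 hosts -> /24 (254 usable): 192.168.204.0/24
89 hosts -> /25 (126 usable): 192.168.205.0/25
77 hosts -> /25 (126 usable): 192.168.205.128/25
Allocation: 192.168.204.0/24 (191 hosts, 254 usable); 192.168.205.0/25 (89 hosts, 126 usable); 192.168.205.128/25 (77 hosts, 126 usable)


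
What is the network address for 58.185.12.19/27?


IP:   00111010.10111001.00001100.00010011
Mask: 11111111.11111111.11111111.11100000
AND operation:
Net:  00111010.10111001.00001100.00000000
Network: 58.185.12.0/27
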